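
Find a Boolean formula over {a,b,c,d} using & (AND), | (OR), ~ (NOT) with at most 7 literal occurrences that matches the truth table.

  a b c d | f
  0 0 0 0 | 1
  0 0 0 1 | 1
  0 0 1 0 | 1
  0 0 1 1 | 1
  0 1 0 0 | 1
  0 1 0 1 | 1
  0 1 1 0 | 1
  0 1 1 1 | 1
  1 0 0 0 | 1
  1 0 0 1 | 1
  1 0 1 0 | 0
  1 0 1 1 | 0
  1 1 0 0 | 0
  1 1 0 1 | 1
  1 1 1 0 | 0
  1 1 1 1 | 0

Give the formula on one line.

  ~b = 1111000011110000
  ~c = 1100110011001100
  (~b & ~c) = 1100000011000000
  ~a = 1111111100000000
  ((~b & ~c) | ~a) = 1111111111000000
  ~d = 1010101010101010
  (((~b & ~c) | ~a) & ~d) = 1010101010000000
  (d & ~c) = 0100010001000100
  ((((~b & ~c) | ~a) & ~d) | (d & ~c)) = 1110111011000100
  (((((~b & ~c) | ~a) & ~d) | (d & ~c)) | ~a) = 1111111111000100

(((((~b & ~c) | ~a) & ~d) | (d & ~c)) | ~a)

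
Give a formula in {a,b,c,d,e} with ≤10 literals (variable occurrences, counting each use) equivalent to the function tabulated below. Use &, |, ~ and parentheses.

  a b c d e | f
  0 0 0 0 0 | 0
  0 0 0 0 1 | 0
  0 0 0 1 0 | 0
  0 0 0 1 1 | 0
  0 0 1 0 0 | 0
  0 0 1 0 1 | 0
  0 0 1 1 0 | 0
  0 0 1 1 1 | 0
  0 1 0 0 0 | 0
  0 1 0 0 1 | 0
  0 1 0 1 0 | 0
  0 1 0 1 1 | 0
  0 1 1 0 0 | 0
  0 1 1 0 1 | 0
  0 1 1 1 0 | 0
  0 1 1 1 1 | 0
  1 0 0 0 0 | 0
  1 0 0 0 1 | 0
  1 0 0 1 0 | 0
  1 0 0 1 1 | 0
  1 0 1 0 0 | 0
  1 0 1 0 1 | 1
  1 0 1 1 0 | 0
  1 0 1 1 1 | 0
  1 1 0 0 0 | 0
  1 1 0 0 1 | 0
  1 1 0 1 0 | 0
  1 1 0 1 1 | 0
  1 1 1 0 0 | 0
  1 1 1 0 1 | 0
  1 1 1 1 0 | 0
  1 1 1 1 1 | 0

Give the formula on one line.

(((a & ((~d & b) | c)) | ~e) & ((e & (~a | ~d)) & ~b))

  ~d = 11001100110011001100110011001100
  (~d & b) = 00000000110011000000000011001100
  ((~d & b) | c) = 00001111110011110000111111001111
  (a & ((~d & b) | c)) = 00000000000000000000111111001111
  ~e = 10101010101010101010101010101010
  ((a & ((~d & b) | c)) | ~e) = 10101010101010101010111111101111
  ~a = 11111111111111110000000000000000
  (~a | ~d) = 11111111111111111100110011001100
  (e & (~a | ~d)) = 01010101010101010100010001000100
  ~b = 11111111000000001111111100000000
  ((e & (~a | ~d)) & ~b) = 01010101000000000100010000000000
  (((a & ((~d & b) | c)) | ~e) & ((e & (~a | ~d)) & ~b)) = 00000000000000000000010000000000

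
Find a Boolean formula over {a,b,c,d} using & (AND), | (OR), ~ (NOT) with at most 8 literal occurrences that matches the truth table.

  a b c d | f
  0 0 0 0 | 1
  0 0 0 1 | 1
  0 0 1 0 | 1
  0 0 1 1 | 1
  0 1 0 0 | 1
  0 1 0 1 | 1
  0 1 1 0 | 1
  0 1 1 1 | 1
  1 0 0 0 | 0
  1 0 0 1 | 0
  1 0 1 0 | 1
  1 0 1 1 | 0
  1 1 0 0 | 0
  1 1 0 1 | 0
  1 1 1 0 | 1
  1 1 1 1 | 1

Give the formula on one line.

  ~a = 1111111100000000
  (a & c) = 0000000000110011
  ~d = 1010101010101010
  (b | ~d) = 1010111110101111
  (~a & c) = 0011001100000000
  ((b | ~d) | (~a & c)) = 1011111110101111
  ((a & c) & ((b | ~d) | (~a & c))) = 0000000000100011
  (~a | ((a & c) & ((b | ~d) | (~a & c)))) = 1111111100100011

(~a | ((a & c) & ((b | ~d) | (~a & c))))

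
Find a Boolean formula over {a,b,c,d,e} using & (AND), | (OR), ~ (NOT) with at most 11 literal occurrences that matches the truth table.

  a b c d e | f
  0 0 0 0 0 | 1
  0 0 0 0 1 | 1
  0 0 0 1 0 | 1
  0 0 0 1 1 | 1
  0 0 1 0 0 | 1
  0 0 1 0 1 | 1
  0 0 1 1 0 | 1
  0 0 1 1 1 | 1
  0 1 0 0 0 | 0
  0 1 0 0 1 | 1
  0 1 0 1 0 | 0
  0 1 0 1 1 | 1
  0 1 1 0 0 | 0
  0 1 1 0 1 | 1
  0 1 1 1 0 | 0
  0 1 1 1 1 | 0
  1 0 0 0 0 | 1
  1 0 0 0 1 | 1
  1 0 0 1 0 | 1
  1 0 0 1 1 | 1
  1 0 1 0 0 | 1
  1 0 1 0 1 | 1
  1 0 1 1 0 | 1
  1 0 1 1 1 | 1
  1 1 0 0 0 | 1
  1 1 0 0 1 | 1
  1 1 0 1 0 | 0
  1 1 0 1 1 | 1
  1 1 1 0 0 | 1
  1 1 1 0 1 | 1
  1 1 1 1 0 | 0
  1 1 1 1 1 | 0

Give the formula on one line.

  ~b = 11111111000000001111111100000000
  ~d = 11001100110011001100110011001100
  (~b | ~d) = 11111111110011001111111111001100
  (a | d) = 00110011001100111111111111111111
  ((~b | ~d) & (a | d)) = 00110011000000001111111111001100
  ~e = 10101010101010101010101010101010
  (~b & ~e) = 10101010000000001010101000000000
  ~c = 11110000111100001111000011110000
  (~c | ~d) = 11111100111111001111110011111100
  ((~c | ~d) & e) = 01010100010101000101010001010100
  ((~b & ~e) | ((~c | ~d) & e)) = 11111110010101001111111001010100
  (((~b | ~d) & (a | d)) | ((~b & ~e) | ((~c | ~d) & e))) = 11111111010101001111111111011100

(((~b | ~d) & (a | d)) | ((~b & ~e) | ((~c | ~d) & e)))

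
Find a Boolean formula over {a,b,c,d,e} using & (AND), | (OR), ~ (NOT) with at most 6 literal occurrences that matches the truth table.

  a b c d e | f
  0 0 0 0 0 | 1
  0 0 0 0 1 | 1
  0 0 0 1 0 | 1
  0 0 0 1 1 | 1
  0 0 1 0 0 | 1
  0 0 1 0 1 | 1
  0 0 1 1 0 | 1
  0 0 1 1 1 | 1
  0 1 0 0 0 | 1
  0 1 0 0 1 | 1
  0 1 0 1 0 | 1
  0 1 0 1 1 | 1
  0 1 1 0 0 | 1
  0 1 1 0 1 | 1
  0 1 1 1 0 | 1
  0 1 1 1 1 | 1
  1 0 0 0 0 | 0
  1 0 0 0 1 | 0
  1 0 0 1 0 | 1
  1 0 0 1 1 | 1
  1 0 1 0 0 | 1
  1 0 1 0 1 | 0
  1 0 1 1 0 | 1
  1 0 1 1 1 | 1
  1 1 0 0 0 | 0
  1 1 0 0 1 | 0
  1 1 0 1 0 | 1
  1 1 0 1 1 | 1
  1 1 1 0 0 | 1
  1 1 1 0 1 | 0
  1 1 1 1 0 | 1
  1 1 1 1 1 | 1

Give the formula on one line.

  ~a = 11111111111111110000000000000000
  (c | ~a) = 11111111111111110000111100001111
  ~e = 10101010101010101010101010101010
  ((c | ~a) & ~e) = 10101010101010100000101000001010
  (d | ((c | ~a) & ~e)) = 10111011101110110011101100111011
  ((d | ((c | ~a) & ~e)) | ~a) = 11111111111111110011101100111011

((d | ((c | ~a) & ~e)) | ~a)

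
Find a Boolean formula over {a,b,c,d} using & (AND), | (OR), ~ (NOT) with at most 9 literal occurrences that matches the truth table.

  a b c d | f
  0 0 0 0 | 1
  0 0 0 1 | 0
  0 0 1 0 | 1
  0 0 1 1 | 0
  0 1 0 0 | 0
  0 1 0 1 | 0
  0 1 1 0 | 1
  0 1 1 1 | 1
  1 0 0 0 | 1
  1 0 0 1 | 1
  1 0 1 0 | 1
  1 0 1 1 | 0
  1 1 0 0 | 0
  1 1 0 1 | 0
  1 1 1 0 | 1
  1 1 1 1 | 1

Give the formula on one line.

((c & (b | ~d)) | ((~c & (a | ~d)) & ~b))

  ~d = 1010101010101010
  (b | ~d) = 1010111110101111
  (c & (b | ~d)) = 0010001100100011
  ~c = 1100110011001100
  (a | ~d) = 1010101011111111
  (~c & (a | ~d)) = 1000100011001100
  ~b = 1111000011110000
  ((~c & (a | ~d)) & ~b) = 1000000011000000
  ((c & (b | ~d)) | ((~c & (a | ~d)) & ~b)) = 1010001111100011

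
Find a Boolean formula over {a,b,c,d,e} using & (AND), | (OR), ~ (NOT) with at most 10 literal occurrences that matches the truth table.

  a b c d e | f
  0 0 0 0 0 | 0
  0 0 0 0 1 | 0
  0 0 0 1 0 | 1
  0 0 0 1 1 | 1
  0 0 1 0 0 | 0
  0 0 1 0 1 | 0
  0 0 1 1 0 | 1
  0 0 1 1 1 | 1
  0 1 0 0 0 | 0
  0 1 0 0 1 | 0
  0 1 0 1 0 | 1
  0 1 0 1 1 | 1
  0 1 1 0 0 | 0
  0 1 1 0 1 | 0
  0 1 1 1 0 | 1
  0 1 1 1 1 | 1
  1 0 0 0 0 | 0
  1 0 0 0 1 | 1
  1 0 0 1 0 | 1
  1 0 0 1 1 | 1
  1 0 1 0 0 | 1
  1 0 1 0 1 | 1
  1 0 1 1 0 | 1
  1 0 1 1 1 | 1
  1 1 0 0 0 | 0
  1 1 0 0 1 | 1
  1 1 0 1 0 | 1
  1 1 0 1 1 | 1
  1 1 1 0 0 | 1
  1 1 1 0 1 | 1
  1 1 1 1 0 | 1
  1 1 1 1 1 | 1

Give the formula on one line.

(((c & d) | (a & c)) | (d | (e & a)))

  (c & d) = 00000011000000110000001100000011
  (a & c) = 00000000000000000000111100001111
  ((c & d) | (a & c)) = 00000011000000110000111100001111
  (e & a) = 00000000000000000101010101010101
  (d | (e & a)) = 00110011001100110111011101110111
  (((c & d) | (a & c)) | (d | (e & a))) = 00110011001100110111111101111111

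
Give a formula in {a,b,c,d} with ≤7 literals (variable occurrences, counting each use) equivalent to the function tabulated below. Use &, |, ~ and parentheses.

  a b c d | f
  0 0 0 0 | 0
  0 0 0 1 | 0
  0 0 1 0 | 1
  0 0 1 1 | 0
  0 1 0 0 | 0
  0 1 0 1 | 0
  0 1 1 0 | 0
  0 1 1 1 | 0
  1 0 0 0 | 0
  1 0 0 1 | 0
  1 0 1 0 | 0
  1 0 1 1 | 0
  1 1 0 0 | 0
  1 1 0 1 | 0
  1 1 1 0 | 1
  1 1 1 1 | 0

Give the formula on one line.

  ~d = 1010101010101010
  ~b = 1111000011110000
  (d | a) = 0101010111111111
  (~b | (d | a)) = 1111010111111111
  (~d & (~b | (d | a))) = 1010000010101010
  ~a = 1111111100000000
  (b | ~a) = 1111111100001111
  ((~d & (~b | (d | a))) & (b | ~a)) = 1010000000001010
  (c & ((~d & (~b | (d | a))) & (b | ~a))) = 0010000000000010

(c & ((~d & (~b | (d | a))) & (b | ~a)))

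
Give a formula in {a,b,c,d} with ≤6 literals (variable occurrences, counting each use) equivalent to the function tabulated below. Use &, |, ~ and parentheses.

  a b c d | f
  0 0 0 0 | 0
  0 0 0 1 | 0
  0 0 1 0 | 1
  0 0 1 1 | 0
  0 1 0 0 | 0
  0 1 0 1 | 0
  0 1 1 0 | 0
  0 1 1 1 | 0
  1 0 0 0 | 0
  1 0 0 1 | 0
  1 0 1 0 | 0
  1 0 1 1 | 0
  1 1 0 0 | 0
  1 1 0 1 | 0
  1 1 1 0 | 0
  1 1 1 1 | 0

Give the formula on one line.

(((~d & c) & (c & ~a)) & (~b & c))

  ~d = 1010101010101010
  (~d & c) = 0010001000100010
  ~a = 1111111100000000
  (c & ~a) = 0011001100000000
  ((~d & c) & (c & ~a)) = 0010001000000000
  ~b = 1111000011110000
  (~b & c) = 0011000000110000
  (((~d & c) & (c & ~a)) & (~b & c)) = 0010000000000000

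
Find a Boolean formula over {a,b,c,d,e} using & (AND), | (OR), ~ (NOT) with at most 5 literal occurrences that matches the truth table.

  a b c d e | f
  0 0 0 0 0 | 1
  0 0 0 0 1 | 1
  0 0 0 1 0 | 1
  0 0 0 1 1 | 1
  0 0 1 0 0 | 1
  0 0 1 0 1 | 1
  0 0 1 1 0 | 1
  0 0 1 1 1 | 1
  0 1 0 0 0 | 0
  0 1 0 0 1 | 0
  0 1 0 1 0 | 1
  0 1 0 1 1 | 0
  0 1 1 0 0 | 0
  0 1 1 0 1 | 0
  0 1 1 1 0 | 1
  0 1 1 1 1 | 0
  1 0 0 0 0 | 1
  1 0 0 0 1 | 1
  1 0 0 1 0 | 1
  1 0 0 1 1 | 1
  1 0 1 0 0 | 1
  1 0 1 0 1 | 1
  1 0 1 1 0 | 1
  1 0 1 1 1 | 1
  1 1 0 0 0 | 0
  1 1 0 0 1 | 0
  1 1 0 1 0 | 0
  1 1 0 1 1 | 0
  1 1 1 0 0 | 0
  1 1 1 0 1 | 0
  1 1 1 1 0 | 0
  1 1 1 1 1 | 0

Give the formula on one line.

  ~a = 11111111111111110000000000000000
  (~a & d) = 00110011001100110000000000000000
  ~e = 10101010101010101010101010101010
  ((~a & d) & ~e) = 00100010001000100000000000000000
  ~b = 11111111000000001111111100000000
  (((~a & d) & ~e) | ~b) = 11111111001000101111111100000000

(((~a & d) & ~e) | ~b)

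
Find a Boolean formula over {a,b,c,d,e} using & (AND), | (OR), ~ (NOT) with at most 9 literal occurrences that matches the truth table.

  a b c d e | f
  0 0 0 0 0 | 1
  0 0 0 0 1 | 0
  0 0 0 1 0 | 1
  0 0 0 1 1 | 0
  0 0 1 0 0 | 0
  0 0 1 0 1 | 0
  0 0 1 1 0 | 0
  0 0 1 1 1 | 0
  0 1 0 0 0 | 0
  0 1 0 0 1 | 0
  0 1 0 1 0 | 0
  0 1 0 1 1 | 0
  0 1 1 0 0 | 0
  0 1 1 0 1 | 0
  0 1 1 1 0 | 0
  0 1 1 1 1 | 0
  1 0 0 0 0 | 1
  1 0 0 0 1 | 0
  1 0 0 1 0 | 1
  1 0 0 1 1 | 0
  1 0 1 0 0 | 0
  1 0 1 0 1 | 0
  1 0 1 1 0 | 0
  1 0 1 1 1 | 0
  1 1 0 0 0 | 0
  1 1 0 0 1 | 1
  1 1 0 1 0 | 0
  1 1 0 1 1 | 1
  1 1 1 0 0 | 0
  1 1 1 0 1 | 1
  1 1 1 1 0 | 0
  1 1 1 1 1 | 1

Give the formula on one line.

  (e & b) = 00000000010101010000000001010101
  (a & (e & b)) = 00000000000000000000000001010101
  ~b = 11111111000000001111111100000000
  ~e = 10101010101010101010101010101010
  (~b & ~e) = 10101010000000001010101000000000
  ~c = 11110000111100001111000011110000
  ((~b & ~e) & ~c) = 10100000000000001010000000000000
  ((a & (e & b)) | ((~b & ~e) & ~c)) = 10100000000000001010000001010101

((a & (e & b)) | ((~b & ~e) & ~c))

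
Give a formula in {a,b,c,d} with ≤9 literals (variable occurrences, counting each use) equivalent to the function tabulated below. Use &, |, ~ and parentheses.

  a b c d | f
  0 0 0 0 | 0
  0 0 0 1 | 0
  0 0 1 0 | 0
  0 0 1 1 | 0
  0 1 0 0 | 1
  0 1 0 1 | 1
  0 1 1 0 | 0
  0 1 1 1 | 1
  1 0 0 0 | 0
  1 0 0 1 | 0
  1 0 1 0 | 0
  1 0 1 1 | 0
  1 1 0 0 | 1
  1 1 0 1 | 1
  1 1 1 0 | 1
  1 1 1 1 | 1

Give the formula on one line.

(b & ((d | a) | (~c & (c | b))))

  (d | a) = 0101010111111111
  ~c = 1100110011001100
  (c | b) = 0011111100111111
  (~c & (c | b)) = 0000110000001100
  ((d | a) | (~c & (c | b))) = 0101110111111111
  (b & ((d | a) | (~c & (c | b)))) = 0000110100001111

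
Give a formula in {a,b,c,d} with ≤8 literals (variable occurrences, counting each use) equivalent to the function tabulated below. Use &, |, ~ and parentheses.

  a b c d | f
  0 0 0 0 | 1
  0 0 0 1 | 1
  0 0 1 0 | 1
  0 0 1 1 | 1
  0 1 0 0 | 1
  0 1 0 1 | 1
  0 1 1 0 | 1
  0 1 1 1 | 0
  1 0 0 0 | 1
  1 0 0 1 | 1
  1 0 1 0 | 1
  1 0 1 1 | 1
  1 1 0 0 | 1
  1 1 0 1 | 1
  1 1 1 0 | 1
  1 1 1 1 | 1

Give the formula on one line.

((c & ~b) | (((b & a) | ~d) | (~d | (~c & d))))

  ~b = 1111000011110000
  (c & ~b) = 0011000000110000
  (b & a) = 0000000000001111
  ~d = 1010101010101010
  ((b & a) | ~d) = 1010101010101111
  ~c = 1100110011001100
  (~c & d) = 0100010001000100
  (~d | (~c & d)) = 1110111011101110
  (((b & a) | ~d) | (~d | (~c & d))) = 1110111011101111
  ((c & ~b) | (((b & a) | ~d) | (~d | (~c & d)))) = 1111111011111111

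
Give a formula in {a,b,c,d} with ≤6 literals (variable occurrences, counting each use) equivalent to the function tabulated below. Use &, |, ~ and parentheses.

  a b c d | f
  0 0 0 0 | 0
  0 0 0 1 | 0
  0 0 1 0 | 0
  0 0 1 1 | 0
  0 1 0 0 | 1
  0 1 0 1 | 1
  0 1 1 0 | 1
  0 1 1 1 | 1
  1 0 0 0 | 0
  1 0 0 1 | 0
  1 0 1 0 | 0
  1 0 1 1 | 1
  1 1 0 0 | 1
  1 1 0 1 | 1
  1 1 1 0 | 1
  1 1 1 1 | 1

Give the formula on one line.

  (d & c) = 0001000100010001
  ~d = 1010101010101010
  (a | ~d) = 1010101011111111
  ((d & c) & (a | ~d)) = 0000000000010001
  (((d & c) & (a | ~d)) | b) = 0000111100011111

(((d & c) & (a | ~d)) | b)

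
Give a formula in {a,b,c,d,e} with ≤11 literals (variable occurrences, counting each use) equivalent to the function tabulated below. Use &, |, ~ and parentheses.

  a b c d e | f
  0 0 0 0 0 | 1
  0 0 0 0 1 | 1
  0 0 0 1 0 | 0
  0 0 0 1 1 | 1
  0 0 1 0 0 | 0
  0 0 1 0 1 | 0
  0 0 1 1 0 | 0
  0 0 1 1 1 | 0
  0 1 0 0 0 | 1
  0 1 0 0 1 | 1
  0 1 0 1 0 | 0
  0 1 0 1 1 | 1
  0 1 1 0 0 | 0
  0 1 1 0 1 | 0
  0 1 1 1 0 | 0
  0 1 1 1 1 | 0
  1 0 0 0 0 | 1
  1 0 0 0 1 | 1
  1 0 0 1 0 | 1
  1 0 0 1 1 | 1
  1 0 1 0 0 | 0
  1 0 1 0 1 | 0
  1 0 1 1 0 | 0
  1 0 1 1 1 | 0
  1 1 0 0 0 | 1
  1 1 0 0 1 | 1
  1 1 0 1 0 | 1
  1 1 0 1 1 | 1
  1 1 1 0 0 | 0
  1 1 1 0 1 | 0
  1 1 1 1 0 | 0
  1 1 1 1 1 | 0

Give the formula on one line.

(((((c & ~b) | e) | ~d) | (((~a | ~b) & c) | a)) & ~c)

  ~b = 11111111000000001111111100000000
  (c & ~b) = 00001111000000000000111100000000
  ((c & ~b) | e) = 01011111010101010101111101010101
  ~d = 11001100110011001100110011001100
  (((c & ~b) | e) | ~d) = 11011111110111011101111111011101
  ~a = 11111111111111110000000000000000
  (~a | ~b) = 11111111111111111111111100000000
  ((~a | ~b) & c) = 00001111000011110000111100000000
  (((~a | ~b) & c) | a) = 00001111000011111111111111111111
  ((((c & ~b) | e) | ~d) | (((~a | ~b) & c) | a)) = 11011111110111111111111111111111
  ~c = 11110000111100001111000011110000
  (((((c & ~b) | e) | ~d) | (((~a | ~b) & c) | a)) & ~c) = 11010000110100001111000011110000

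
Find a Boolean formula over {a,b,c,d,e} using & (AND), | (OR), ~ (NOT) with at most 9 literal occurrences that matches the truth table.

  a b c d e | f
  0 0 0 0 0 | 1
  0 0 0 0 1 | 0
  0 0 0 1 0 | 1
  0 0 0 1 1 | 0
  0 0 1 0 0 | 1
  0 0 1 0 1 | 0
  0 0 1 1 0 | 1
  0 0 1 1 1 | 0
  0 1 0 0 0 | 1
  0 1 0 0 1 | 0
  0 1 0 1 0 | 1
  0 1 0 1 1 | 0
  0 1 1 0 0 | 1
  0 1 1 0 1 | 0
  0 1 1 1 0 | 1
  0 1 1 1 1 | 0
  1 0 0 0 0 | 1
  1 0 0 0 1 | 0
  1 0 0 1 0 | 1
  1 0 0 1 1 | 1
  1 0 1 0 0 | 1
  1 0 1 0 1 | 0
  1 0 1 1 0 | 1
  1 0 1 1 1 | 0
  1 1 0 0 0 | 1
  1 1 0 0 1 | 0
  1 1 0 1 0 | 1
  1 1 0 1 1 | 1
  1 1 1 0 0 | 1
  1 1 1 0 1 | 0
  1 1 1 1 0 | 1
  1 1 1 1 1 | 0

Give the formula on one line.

(~e | (((d | ~a) & ((e | ~c) & a)) & ~c))

  ~e = 10101010101010101010101010101010
  ~a = 11111111111111110000000000000000
  (d | ~a) = 11111111111111110011001100110011
  ~c = 11110000111100001111000011110000
  (e | ~c) = 11110101111101011111010111110101
  ((e | ~c) & a) = 00000000000000001111010111110101
  ((d | ~a) & ((e | ~c) & a)) = 00000000000000000011000100110001
  (((d | ~a) & ((e | ~c) & a)) & ~c) = 00000000000000000011000000110000
  (~e | (((d | ~a) & ((e | ~c) & a)) & ~c)) = 10101010101010101011101010111010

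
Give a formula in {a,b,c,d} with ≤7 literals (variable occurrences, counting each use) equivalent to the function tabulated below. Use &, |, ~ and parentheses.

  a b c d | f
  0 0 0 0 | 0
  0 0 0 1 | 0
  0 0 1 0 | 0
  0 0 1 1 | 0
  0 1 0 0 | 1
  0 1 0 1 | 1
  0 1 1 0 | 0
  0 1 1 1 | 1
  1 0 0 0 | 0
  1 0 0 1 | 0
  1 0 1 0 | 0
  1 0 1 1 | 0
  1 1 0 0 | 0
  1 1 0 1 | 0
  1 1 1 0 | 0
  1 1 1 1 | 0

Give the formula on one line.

  ~c = 1100110011001100
  (d | ~c) = 1101110111011101
  (b & (d | ~c)) = 0000110100001101
  ~a = 1111111100000000
  ~d = 1010101010101010
  ~b = 1111000011110000
  (~d & ~b) = 1010000010100000
  (~a | (~d & ~b)) = 1111111110100000
  ((b & (d | ~c)) & (~a | (~d & ~b))) = 0000110100000000

((b & (d | ~c)) & (~a | (~d & ~b)))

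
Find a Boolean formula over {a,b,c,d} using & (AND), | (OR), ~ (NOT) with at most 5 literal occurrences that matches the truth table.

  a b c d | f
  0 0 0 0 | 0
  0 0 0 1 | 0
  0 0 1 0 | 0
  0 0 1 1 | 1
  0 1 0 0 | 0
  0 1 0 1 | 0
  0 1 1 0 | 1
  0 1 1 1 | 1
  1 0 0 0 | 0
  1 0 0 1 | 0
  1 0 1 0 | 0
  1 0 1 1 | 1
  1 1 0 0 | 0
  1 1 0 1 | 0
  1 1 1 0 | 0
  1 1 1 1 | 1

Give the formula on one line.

  ~c = 1100110011001100
  (d | ~c) = 1101110111011101
  ~a = 1111111100000000
  (~a & b) = 0000111100000000
  ((d | ~c) | (~a & b)) = 1101111111011101
  (((d | ~c) | (~a & b)) & c) = 0001001100010001

(((d | ~c) | (~a & b)) & c)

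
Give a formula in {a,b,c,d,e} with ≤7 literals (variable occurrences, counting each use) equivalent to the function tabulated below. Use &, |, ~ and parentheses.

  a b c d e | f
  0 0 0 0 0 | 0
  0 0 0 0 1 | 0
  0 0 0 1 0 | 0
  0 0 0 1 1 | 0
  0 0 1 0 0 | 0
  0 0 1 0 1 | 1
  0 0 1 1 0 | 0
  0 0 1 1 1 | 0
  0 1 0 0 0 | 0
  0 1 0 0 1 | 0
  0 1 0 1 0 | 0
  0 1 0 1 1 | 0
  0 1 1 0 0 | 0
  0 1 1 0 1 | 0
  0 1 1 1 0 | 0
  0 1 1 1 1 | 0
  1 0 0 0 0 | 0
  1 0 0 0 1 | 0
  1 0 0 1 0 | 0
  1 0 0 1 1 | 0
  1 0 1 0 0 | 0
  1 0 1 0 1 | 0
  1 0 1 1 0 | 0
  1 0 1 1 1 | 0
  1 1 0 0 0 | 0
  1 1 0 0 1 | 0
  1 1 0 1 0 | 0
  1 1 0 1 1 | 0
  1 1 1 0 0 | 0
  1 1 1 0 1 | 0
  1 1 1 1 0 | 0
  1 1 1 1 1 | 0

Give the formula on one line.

  ~d = 11001100110011001100110011001100
  (e & ~d) = 01000100010001000100010001000100
  ((e & ~d) & c) = 00000100000001000000010000000100
  (((e & ~d) & c) | a) = 00000100000001001111111111111111
  ((((e & ~d) & c) | a) | b) = 00000100111111111111111111111111
  ~b = 11111111000000001111111100000000
  (((((e & ~d) & c) | a) | b) & ~b) = 00000100000000001111111100000000
  ~a = 11111111111111110000000000000000
  ((((((e & ~d) & c) | a) | b) & ~b) & ~a) = 00000100000000000000000000000000

((((((e & ~d) & c) | a) | b) & ~b) & ~a)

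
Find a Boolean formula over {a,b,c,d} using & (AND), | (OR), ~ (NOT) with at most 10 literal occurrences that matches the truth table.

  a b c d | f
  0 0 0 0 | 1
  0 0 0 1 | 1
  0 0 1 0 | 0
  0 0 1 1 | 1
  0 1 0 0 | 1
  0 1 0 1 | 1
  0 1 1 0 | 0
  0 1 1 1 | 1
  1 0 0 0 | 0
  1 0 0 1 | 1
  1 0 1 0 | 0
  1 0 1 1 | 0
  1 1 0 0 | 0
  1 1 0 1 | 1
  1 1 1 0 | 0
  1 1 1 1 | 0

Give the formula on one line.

((~c | (d | a)) & (~a | (~c & (d | c))))

  ~c = 1100110011001100
  (d | a) = 0101010111111111
  (~c | (d | a)) = 1101110111111111
  ~a = 1111111100000000
  (d | c) = 0111011101110111
  (~c & (d | c)) = 0100010001000100
  (~a | (~c & (d | c))) = 1111111101000100
  ((~c | (d | a)) & (~a | (~c & (d | c)))) = 1101110101000100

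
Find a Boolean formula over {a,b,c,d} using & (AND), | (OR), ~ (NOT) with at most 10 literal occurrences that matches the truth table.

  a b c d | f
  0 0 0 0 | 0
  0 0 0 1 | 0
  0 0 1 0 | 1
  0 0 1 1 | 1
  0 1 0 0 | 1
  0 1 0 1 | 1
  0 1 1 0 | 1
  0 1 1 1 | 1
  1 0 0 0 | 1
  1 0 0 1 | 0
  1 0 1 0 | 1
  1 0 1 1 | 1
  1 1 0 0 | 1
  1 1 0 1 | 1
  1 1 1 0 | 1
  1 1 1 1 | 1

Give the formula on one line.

  (c | b) = 0011111100111111
  (a | b) = 0000111111111111
  ~b = 1111000011110000
  (~b | c) = 1111001111110011
  ((a | b) & (~b | c)) = 0000001111110011
  ~d = 1010101010101010
  (((a | b) & (~b | c)) & ~d) = 0000001010100010
  ((c | b) | (((a | b) & (~b | c)) & ~d)) = 0011111110111111

((c | b) | (((a | b) & (~b | c)) & ~d))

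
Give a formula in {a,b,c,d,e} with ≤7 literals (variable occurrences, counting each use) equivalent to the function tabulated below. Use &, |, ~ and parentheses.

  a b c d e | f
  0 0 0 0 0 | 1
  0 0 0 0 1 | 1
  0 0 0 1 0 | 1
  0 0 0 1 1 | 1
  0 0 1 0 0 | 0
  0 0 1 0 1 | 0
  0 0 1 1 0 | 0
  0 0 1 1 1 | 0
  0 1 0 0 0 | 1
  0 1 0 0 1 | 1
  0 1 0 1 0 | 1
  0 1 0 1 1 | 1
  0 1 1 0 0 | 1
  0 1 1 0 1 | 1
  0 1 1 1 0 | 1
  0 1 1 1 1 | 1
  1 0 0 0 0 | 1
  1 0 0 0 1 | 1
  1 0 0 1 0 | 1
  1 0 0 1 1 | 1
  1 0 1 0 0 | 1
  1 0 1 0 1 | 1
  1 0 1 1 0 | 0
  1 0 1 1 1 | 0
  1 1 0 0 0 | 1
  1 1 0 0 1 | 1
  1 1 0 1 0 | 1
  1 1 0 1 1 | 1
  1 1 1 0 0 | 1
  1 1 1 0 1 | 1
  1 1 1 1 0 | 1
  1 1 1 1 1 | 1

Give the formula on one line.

  ~c = 11110000111100001111000011110000
  ~d = 11001100110011001100110011001100
  ~a = 11111111111111110000000000000000
  (~d | ~a) = 11111111111111111100110011001100
  ((~d | ~a) & a) = 00000000000000001100110011001100
  (~c | ((~d | ~a) & a)) = 11110000111100001111110011111100
  (b & e) = 00000000010101010000000001010101
  ((~c | ((~d | ~a) & a)) | (b & e)) = 11110000111101011111110011111101
  (b | ((~c | ((~d | ~a) & a)) | (b & e))) = 11110000111111111111110011111111

(b | ((~c | ((~d | ~a) & a)) | (b & e)))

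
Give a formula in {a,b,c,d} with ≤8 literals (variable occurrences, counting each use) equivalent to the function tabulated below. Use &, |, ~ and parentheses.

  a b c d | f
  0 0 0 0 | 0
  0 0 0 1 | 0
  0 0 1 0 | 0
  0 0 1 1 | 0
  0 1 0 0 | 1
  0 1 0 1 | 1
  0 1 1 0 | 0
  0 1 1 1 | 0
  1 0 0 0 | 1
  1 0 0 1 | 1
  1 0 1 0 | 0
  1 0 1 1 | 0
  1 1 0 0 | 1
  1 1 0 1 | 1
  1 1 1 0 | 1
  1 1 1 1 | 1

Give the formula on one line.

((a | (~c & b)) & (b | ~c))

  ~c = 1100110011001100
  (~c & b) = 0000110000001100
  (a | (~c & b)) = 0000110011111111
  (b | ~c) = 1100111111001111
  ((a | (~c & b)) & (b | ~c)) = 0000110011001111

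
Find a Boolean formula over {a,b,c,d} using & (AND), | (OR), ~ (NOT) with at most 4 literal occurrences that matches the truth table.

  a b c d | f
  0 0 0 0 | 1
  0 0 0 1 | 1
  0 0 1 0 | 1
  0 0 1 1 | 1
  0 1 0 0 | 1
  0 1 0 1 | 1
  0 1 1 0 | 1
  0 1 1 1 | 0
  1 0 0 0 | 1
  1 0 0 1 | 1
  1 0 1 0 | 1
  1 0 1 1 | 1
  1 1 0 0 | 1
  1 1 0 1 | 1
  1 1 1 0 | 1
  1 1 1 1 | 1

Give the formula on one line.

  ~d = 1010101010101010
  ~c = 1100110011001100
  ~b = 1111000011110000
  (~c | ~b) = 1111110011111100
  (a | (~c | ~b)) = 1111110011111111
  (~d | (a | (~c | ~b))) = 1111111011111111

(~d | (a | (~c | ~b)))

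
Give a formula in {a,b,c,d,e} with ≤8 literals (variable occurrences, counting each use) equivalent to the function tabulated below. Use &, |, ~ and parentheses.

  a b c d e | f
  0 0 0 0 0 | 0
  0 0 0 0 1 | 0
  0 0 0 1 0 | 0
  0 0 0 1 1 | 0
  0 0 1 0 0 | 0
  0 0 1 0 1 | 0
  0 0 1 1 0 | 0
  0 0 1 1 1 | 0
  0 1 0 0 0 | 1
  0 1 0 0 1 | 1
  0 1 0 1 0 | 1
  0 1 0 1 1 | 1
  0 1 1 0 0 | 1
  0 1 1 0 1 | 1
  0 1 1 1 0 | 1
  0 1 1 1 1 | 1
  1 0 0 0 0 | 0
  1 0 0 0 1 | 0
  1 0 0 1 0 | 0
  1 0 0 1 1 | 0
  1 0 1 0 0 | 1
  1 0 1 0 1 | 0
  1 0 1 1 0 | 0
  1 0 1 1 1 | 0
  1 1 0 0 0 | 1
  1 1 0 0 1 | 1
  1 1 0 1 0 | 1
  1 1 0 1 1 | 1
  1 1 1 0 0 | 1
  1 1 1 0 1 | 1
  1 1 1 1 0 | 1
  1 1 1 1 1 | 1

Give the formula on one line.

  ~e = 10101010101010101010101010101010
  (~e & c) = 00001010000010100000101000001010
  ((~e & c) & a) = 00000000000000000000101000001010
  ~d = 11001100110011001100110011001100
  (((~e & c) & a) & ~d) = 00000000000000000000100000001000
  ((((~e & c) & a) & ~d) | b) = 00000000111111110000100011111111

((((~e & c) & a) & ~d) | b)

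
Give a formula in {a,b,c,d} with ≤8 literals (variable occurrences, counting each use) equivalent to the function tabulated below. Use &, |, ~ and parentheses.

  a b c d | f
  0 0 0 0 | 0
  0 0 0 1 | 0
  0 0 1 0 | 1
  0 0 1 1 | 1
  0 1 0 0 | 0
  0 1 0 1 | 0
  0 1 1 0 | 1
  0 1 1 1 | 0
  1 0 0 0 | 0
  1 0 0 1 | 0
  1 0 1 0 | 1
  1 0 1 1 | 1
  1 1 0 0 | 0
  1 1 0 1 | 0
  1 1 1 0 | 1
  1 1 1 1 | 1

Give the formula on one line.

  ~b = 1111000011110000
  (~b | a) = 1111000011111111
  ((~b | a) & c) = 0011000000110011
  ~d = 1010101010101010
  (((~b | a) & c) | ~d) = 1011101010111011
  (c & (((~b | a) & c) | ~d)) = 0011001000110011

(c & (((~b | a) & c) | ~d))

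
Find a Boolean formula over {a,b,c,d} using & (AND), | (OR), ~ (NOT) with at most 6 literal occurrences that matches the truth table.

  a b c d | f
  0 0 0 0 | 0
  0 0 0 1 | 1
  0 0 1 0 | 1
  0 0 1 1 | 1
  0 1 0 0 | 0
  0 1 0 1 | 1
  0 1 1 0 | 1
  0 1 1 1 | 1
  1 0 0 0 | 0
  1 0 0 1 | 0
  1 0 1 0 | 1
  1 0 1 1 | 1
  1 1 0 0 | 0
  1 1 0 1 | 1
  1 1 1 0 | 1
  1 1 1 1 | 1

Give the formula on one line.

  ~c = 1100110011001100
  (~c & b) = 0000110000001100
  ~a = 1111111100000000
  ((~c & b) | ~a) = 1111111100001100
  (((~c & b) | ~a) & d) = 0101010100000100
  (c | (((~c & b) | ~a) & d)) = 0111011100110111

(c | (((~c & b) | ~a) & d))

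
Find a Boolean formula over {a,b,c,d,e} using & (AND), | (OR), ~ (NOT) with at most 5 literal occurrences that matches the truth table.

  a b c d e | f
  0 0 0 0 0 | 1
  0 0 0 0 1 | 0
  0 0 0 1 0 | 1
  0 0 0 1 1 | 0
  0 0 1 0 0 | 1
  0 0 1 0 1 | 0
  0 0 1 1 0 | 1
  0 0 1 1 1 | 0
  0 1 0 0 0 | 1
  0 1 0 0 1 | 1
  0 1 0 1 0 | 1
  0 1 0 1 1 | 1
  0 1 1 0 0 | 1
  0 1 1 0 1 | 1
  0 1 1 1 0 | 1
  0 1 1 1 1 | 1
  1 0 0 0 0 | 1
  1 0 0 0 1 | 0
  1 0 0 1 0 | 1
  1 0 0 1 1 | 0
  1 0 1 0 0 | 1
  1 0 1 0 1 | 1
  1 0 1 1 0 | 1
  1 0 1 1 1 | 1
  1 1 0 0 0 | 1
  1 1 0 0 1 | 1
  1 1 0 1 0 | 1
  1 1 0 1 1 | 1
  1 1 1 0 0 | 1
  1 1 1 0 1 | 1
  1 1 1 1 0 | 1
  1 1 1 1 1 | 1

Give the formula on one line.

  ~e = 10101010101010101010101010101010
  (~e | b) = 10101010111111111010101011111111
  ~b = 11111111000000001111111100000000
  (c & ~b) = 00001111000000000000111100000000
  (a & (c & ~b)) = 00000000000000000000111100000000
  ((~e | b) | (a & (c & ~b))) = 10101010111111111010111111111111

((~e | b) | (a & (c & ~b)))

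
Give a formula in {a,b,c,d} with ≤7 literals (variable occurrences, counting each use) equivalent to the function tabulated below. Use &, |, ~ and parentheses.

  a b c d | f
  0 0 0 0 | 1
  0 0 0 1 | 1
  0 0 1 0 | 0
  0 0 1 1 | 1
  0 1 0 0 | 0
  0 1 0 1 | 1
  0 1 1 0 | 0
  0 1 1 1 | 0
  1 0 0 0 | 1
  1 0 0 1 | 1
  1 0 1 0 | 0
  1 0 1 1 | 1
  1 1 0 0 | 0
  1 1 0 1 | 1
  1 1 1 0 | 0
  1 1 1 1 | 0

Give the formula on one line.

((~c & (~b | d)) | (~b & d))

  ~c = 1100110011001100
  ~b = 1111000011110000
  (~b | d) = 1111010111110101
  (~c & (~b | d)) = 1100010011000100
  (~b & d) = 0101000001010000
  ((~c & (~b | d)) | (~b & d)) = 1101010011010100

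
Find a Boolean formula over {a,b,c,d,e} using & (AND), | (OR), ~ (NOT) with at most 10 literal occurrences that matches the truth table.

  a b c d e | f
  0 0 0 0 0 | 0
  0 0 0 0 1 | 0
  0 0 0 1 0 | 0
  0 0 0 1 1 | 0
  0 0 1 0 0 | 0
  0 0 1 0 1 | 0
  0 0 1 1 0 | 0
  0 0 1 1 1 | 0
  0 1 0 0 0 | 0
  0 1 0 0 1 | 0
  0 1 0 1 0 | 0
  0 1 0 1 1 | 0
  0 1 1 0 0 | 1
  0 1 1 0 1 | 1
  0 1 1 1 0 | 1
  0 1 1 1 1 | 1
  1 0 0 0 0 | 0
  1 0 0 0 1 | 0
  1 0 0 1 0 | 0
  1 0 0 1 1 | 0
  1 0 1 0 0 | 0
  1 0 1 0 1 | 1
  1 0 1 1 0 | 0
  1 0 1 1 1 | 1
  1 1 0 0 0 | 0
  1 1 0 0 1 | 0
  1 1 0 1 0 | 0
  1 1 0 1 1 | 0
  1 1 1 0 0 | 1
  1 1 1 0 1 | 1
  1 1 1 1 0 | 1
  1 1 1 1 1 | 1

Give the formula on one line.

  (a & c) = 00000000000000000000111100001111
  ~b = 11111111000000001111111100000000
  ~d = 11001100110011001100110011001100
  (~b | ~d) = 11111111110011001111111111001100
  ((a & c) & (~b | ~d)) = 00000000000000000000111100001100
  (e & ((a & c) & (~b | ~d))) = 00000000000000000000010100000100
  (c & b) = 00000000000011110000000000001111
  ((e & ((a & c) & (~b | ~d))) | (c & b)) = 00000000000011110000010100001111

((e & ((a & c) & (~b | ~d))) | (c & b))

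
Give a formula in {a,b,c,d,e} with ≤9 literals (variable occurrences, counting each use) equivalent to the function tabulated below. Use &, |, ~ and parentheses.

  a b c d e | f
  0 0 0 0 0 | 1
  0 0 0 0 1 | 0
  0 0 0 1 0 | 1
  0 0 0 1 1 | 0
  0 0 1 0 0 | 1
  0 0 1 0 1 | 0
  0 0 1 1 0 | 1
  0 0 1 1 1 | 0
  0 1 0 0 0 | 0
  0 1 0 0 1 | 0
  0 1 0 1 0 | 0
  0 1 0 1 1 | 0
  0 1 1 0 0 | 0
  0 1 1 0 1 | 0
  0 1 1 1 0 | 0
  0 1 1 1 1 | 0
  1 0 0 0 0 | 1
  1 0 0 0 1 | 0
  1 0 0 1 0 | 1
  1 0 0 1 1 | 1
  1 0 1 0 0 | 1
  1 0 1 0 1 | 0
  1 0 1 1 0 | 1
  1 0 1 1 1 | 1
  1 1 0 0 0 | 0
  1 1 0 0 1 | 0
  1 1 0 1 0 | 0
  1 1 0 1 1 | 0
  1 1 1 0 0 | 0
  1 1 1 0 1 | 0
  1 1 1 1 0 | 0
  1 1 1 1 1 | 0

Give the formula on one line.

  ~e = 10101010101010101010101010101010
  ~b = 11111111000000001111111100000000
  (~e & ~b) = 10101010000000001010101000000000
  (a | (~e & ~b)) = 10101010000000001111111111111111
  ((a | (~e & ~b)) & ~b) = 10101010000000001111111100000000
  (d & a) = 00000000000000000011001100110011
  ((d & a) | ~e) = 10101010101010101011101110111011
  (((a | (~e & ~b)) & ~b) & ((d & a) | ~e)) = 10101010000000001011101100000000

(((a | (~e & ~b)) & ~b) & ((d & a) | ~e))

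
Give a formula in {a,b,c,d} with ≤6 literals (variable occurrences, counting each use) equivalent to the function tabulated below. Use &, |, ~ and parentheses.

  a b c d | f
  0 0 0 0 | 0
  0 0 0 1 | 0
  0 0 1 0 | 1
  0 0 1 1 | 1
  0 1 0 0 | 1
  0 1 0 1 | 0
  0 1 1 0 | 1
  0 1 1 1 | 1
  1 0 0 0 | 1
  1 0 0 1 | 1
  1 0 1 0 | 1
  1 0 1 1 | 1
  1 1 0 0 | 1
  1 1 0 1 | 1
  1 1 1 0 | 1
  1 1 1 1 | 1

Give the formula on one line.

  (a | c) = 0011001111111111
  ~d = 1010101010101010
  (~d & b) = 0000101000001010
  ((a | c) | (~d & b)) = 0011101111111111

((a | c) | (~d & b))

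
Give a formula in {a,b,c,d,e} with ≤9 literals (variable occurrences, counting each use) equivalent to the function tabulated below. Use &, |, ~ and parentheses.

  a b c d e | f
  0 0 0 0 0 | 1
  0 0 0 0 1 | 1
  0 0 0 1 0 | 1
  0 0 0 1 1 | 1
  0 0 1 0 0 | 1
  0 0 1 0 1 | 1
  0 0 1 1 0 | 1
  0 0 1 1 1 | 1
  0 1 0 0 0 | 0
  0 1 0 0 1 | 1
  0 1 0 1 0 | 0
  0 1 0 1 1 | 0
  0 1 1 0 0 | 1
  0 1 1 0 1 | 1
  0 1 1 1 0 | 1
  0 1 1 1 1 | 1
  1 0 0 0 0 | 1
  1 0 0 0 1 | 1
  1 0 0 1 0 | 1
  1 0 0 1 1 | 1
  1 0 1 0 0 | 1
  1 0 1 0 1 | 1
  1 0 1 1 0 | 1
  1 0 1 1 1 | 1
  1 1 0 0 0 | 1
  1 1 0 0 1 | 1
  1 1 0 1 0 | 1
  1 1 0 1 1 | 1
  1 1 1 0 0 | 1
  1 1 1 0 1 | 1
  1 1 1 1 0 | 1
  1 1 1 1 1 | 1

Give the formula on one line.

((e & ~d) | ((a | ~b) | ((~b & ((c | d) & e)) | c)))

  ~d = 11001100110011001100110011001100
  (e & ~d) = 01000100010001000100010001000100
  ~b = 11111111000000001111111100000000
  (a | ~b) = 11111111000000001111111111111111
  (c | d) = 00111111001111110011111100111111
  ((c | d) & e) = 00010101000101010001010100010101
  (~b & ((c | d) & e)) = 00010101000000000001010100000000
  ((~b & ((c | d) & e)) | c) = 00011111000011110001111100001111
  ((a | ~b) | ((~b & ((c | d) & e)) | c)) = 11111111000011111111111111111111
  ((e & ~d) | ((a | ~b) | ((~b & ((c | d) & e)) | c))) = 11111111010011111111111111111111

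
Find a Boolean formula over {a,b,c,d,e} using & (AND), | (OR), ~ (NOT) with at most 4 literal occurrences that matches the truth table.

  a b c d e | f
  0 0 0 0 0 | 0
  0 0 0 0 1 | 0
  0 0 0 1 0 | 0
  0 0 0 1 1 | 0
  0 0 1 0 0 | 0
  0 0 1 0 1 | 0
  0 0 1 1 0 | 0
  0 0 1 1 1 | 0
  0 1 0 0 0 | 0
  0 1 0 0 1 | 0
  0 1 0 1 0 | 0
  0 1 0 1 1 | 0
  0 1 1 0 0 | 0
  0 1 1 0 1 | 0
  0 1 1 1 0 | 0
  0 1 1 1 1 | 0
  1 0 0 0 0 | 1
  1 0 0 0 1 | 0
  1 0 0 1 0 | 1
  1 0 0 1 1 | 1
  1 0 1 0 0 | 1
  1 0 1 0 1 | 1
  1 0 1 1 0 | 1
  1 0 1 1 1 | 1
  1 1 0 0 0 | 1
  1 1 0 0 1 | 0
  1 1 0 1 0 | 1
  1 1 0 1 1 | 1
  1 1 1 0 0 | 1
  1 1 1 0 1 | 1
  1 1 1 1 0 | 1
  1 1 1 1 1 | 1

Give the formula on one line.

  ~e = 10101010101010101010101010101010
  (~e | c) = 10101111101011111010111110101111
  (d | (~e | c)) = 10111111101111111011111110111111
  (a & (d | (~e | c))) = 00000000000000001011111110111111

(a & (d | (~e | c)))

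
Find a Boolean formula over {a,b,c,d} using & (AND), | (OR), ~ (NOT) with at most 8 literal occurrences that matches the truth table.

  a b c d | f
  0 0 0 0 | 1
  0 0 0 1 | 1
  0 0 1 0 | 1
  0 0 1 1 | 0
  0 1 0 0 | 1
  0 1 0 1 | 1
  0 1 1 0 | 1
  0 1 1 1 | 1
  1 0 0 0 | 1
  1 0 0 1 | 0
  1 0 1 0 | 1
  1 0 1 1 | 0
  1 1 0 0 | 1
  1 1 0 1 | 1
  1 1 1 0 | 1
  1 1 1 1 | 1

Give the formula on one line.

((~d | b) | (((d | b) & (~b & ~a)) & (~c | ~d)))

  ~d = 1010101010101010
  (~d | b) = 1010111110101111
  (d | b) = 0101111101011111
  ~b = 1111000011110000
  ~a = 1111111100000000
  (~b & ~a) = 1111000000000000
  ((d | b) & (~b & ~a)) = 0101000000000000
  ~c = 1100110011001100
  (~c | ~d) = 1110111011101110
  (((d | b) & (~b & ~a)) & (~c | ~d)) = 0100000000000000
  ((~d | b) | (((d | b) & (~b & ~a)) & (~c | ~d))) = 1110111110101111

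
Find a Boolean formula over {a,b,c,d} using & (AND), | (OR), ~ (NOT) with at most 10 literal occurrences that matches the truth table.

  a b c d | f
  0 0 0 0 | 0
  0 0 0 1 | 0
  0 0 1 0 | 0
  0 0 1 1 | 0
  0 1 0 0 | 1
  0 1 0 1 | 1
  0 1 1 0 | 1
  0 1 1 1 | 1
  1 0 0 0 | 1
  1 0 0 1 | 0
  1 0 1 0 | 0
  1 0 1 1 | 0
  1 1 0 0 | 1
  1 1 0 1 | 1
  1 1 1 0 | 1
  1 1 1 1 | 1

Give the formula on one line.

  (a & c) = 0000000000110011
  ((a & c) | b) = 0000111100111111
  (((a & c) | b) | a) = 0000111111111111
  ~c = 1100110011001100
  ~d = 1010101010101010
  (~c & ~d) = 1000100010001000
  ((((a & c) | b) | a) & (~c & ~d)) = 0000100010001000
  (b | ((((a & c) | b) | a) & (~c & ~d))) = 0000111110001111

(b | ((((a & c) | b) | a) & (~c & ~d)))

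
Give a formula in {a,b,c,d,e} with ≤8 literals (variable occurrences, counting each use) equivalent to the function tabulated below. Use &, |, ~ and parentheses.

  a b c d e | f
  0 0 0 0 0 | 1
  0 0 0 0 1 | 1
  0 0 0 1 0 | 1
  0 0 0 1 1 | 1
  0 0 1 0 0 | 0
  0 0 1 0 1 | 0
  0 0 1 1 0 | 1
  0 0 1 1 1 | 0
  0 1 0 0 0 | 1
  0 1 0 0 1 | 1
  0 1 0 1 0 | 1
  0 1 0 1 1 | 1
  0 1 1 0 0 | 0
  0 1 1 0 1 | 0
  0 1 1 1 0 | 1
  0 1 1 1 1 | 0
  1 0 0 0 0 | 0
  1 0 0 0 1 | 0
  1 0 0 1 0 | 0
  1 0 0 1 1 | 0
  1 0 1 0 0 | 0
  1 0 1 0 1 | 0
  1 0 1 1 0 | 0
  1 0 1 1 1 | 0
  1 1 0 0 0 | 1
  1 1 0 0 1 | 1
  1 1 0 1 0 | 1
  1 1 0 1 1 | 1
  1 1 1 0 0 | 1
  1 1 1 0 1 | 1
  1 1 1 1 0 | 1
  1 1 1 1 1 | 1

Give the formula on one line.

  ~e = 10101010101010101010101010101010
  (~e & d) = 00100010001000100010001000100010
  ~c = 11110000111100001111000011110000
  ~a = 11111111111111110000000000000000
  (~c & ~a) = 11110000111100000000000000000000
  ((~e & d) | (~c & ~a)) = 11110010111100100010001000100010
  (a | ((~e & d) | (~c & ~a))) = 11110010111100101111111111111111
  (~a | b) = 11111111111111110000000011111111
  ((a | ((~e & d) | (~c & ~a))) & (~a | b)) = 11110010111100100000000011111111

((a | ((~e & d) | (~c & ~a))) & (~a | b))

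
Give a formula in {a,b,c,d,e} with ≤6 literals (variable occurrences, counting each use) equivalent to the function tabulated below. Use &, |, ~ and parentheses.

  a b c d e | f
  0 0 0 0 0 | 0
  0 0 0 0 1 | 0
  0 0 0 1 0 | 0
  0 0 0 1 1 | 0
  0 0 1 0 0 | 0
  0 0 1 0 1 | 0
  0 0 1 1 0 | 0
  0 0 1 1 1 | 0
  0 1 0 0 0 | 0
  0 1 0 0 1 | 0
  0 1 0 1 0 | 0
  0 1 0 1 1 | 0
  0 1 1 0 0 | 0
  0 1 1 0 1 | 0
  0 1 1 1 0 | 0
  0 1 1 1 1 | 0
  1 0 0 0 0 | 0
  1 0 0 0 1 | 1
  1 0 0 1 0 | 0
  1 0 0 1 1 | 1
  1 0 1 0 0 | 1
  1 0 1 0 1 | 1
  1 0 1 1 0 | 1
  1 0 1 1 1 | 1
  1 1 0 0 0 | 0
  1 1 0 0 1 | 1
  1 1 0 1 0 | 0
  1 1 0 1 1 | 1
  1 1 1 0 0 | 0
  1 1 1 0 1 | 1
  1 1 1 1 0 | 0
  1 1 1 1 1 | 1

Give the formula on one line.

  ~b = 11111111000000001111111100000000
  (c & ~b) = 00001111000000000000111100000000
  ((c & ~b) | e) = 01011111010101010101111101010101
  (a & ((c & ~b) | e)) = 00000000000000000101111101010101

(a & ((c & ~b) | e))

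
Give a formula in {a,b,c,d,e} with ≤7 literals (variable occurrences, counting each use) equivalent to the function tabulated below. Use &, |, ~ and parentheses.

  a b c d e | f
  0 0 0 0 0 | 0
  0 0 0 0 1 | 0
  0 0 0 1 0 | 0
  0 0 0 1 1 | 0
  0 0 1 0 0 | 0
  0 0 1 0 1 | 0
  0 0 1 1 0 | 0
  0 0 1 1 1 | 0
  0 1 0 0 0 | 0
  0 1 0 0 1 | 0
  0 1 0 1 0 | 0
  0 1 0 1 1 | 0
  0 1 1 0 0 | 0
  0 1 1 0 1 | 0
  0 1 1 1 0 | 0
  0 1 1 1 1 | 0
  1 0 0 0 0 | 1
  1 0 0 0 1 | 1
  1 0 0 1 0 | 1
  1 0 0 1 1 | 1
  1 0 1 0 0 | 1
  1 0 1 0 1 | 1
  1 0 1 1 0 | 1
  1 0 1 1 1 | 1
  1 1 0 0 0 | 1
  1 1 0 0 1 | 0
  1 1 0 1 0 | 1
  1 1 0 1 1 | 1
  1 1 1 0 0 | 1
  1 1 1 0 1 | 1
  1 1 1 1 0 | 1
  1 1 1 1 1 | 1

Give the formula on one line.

  ~b = 11111111000000001111111100000000
  (d | ~b) = 11111111001100111111111100110011
  ~e = 10101010101010101010101010101010
  ((d | ~b) | ~e) = 11111111101110111111111110111011
  (a & ((d | ~b) | ~e)) = 00000000000000001111111110111011
  ((a & ((d | ~b) | ~e)) | c) = 00001111000011111111111110111111
  (a & ((a & ((d | ~b) | ~e)) | c)) = 00000000000000001111111110111111

(a & ((a & ((d | ~b) | ~e)) | c))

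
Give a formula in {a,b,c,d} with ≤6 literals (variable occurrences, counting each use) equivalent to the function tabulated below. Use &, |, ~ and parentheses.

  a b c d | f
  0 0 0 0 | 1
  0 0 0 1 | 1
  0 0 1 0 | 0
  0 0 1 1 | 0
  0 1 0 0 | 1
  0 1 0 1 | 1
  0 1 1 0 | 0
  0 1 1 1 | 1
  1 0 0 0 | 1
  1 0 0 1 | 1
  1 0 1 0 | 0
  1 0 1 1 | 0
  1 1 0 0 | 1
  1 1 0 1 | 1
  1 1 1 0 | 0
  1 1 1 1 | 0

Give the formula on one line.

  (b & d) = 0000010100000101
  ~a = 1111111100000000
  ((b & d) & ~a) = 0000010100000000
  ~c = 1100110011001100
  (((b & d) & ~a) | ~c) = 1100110111001100

(((b & d) & ~a) | ~c)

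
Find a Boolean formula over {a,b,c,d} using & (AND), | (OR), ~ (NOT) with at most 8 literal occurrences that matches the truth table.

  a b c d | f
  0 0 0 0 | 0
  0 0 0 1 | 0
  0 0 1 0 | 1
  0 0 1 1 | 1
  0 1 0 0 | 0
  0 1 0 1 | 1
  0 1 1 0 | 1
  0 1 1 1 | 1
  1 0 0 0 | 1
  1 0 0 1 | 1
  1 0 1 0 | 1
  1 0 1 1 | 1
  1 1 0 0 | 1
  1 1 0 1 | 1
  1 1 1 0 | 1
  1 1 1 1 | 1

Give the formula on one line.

  ~a = 1111111100000000
  (b & ~a) = 0000111100000000
  (d & (b & ~a)) = 0000010100000000
  (c | (d & (b & ~a))) = 0011011100110011
  (a | (c | (d & (b & ~a)))) = 0011011111111111

(a | (c | (d & (b & ~a))))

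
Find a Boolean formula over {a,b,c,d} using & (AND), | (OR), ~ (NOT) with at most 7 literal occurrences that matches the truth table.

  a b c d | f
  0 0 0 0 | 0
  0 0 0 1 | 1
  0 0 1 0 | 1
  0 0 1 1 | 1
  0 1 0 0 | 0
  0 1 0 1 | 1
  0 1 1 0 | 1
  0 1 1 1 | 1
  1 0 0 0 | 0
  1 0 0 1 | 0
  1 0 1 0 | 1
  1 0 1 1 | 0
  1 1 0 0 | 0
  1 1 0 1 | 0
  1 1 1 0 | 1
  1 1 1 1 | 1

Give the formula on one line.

(((~a & d) | c) & (~d | (b | ~a)))

  ~a = 1111111100000000
  (~a & d) = 0101010100000000
  ((~a & d) | c) = 0111011100110011
  ~d = 1010101010101010
  (b | ~a) = 1111111100001111
  (~d | (b | ~a)) = 1111111110101111
  (((~a & d) | c) & (~d | (b | ~a))) = 0111011100100011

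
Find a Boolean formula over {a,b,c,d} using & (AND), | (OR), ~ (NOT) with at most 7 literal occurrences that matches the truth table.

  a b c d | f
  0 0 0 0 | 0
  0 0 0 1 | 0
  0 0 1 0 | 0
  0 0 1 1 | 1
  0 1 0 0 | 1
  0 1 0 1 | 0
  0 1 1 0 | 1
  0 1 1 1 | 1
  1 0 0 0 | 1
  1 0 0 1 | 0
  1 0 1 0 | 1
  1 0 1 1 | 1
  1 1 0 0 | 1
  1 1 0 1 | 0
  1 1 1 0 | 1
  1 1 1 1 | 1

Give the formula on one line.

((~d | c) & (a | (b | d)))

  ~d = 1010101010101010
  (~d | c) = 1011101110111011
  (b | d) = 0101111101011111
  (a | (b | d)) = 0101111111111111
  ((~d | c) & (a | (b | d))) = 0001101110111011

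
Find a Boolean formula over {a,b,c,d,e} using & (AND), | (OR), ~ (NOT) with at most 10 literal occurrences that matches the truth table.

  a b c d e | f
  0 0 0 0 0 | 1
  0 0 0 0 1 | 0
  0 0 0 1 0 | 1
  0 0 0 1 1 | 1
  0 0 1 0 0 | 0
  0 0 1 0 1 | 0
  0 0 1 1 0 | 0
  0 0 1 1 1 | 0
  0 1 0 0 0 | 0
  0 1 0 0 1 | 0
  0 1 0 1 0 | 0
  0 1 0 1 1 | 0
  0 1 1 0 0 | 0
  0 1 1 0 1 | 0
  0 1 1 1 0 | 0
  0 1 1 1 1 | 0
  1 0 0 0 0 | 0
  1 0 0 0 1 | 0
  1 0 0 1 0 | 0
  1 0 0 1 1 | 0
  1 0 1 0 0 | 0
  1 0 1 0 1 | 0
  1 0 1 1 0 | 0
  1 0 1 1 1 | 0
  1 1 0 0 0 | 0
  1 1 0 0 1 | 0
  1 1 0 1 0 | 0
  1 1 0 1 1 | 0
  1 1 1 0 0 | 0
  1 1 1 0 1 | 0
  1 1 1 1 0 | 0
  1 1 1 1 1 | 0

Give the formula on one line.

((((d | ~e) & (~b | c)) & ~a) & (~c & (~a | ~d)))

  ~e = 10101010101010101010101010101010
  (d | ~e) = 10111011101110111011101110111011
  ~b = 11111111000000001111111100000000
  (~b | c) = 11111111000011111111111100001111
  ((d | ~e) & (~b | c)) = 10111011000010111011101100001011
  ~a = 11111111111111110000000000000000
  (((d | ~e) & (~b | c)) & ~a) = 10111011000010110000000000000000
  ~c = 11110000111100001111000011110000
  ~d = 11001100110011001100110011001100
  (~a | ~d) = 11111111111111111100110011001100
  (~c & (~a | ~d)) = 11110000111100001100000011000000
  ((((d | ~e) & (~b | c)) & ~a) & (~c & (~a | ~d))) = 10110000000000000000000000000000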